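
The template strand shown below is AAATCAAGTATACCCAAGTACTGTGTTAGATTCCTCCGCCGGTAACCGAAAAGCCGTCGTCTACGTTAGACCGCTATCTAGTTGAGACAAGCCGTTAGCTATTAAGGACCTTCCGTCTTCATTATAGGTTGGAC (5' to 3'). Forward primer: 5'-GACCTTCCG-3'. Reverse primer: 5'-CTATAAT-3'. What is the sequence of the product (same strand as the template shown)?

5'-GACCTTCCGTCTTCATTATAG-3'

Forward primer GACCTTCCG is found on the top strand at positions 107–115.
The reverse primer's reverse complement is ATTATAG, which matches the template at positions 121–127.
The product is the template from position 107 through 127 (21 bp).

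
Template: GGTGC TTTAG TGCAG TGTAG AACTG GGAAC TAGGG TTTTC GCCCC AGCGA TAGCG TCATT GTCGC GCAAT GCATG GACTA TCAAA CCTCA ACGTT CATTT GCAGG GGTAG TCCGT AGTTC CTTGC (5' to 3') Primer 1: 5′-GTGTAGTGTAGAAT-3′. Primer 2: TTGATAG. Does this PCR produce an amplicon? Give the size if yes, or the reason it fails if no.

Primer 1 (GTGTAGTGTAGAAT) does not match the top strand, and its reverse complement ATTCTACACTACAC does not match either.
With no annealing site for primer 1, no amplification occurs.

No product — primer 1 has no binding site in the template.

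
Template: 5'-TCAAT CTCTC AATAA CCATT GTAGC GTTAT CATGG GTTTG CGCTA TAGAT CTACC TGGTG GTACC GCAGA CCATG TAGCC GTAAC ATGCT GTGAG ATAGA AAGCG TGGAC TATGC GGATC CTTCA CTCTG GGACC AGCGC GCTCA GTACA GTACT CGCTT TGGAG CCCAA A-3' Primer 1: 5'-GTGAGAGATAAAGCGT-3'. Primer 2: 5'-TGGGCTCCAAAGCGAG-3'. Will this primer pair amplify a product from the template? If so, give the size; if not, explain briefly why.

Primer 1 (GTGAGAGATAAAGCGT) does not match the top strand, and its reverse complement ACGCTTTATCTCTCAC does not match either.
With no annealing site for primer 1, no amplification occurs.

No product — primer 1 has no binding site in the template.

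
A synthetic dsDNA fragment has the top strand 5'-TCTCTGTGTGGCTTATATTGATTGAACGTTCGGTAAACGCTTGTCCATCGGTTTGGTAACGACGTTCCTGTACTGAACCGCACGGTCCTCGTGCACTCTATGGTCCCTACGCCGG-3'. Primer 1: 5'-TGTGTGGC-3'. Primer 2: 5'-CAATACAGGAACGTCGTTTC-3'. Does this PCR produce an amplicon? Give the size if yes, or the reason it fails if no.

No product — primer 2 has no binding site in the template.

Primer 2 (CAATACAGGAACGTCGTTTC) does not match the top strand, and its reverse complement GAAACGACGTTCCTGTATTG does not match either.
With no annealing site for primer 2, no amplification occurs.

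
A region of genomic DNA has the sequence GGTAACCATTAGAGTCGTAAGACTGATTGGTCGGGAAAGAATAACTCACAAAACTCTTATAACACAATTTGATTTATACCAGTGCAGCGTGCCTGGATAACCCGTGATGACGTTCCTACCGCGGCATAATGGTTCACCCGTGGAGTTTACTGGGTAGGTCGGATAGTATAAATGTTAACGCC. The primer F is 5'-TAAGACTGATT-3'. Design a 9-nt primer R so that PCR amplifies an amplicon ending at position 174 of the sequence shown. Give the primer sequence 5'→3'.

The forward primer binds at positions 18–28; the product's 3' end on the top strand is position 174.
The reverse primer anneals to the top strand over positions 166–174, i.e. to GTATAAATG.
Its sequence written 5'→3' is the reverse complement: CATTTATAC.

5'-CATTTATAC-3'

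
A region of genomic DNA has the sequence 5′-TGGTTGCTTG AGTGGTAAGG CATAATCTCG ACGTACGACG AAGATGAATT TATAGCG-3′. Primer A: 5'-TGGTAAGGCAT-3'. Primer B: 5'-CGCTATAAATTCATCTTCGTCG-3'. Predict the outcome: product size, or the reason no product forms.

Primer A (TGGTAAGGCAT) matches the top strand at positions 13–23; it acts as a forward primer.
Primer B's reverse complement is CGACGAAGATGAATTTATAGCG, matching the top strand at positions 36–57; it acts as a reverse primer.
The 3' ends face each other across positions 13–57, giving a 45 bp product.

Yes — a 45 bp product.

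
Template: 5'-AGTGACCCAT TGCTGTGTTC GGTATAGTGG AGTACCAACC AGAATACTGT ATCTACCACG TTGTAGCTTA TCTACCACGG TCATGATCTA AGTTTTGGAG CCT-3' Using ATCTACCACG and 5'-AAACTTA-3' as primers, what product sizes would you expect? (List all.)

The forward primer ATCTACCACG matches the top strand at positions 51–60, 70–79.
The reverse primer's reverse complement is TAAGTTT, matching at positions 89–95.
Each forward site pairs with the reverse site to give a product ending at position 95: sizes 45, 26 bp.

45 bp, 26 bp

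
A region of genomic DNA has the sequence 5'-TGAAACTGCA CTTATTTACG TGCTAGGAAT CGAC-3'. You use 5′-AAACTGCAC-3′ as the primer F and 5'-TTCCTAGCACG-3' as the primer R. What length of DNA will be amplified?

The forward primer matches the template at positions 3–11.
Taking the reverse complement of TTCCTAGCACG gives CGTGCTAGGAA, found at positions 19–29 on the template; the primer anneals here to the top strand with its 3' end pointing upstream.
Product length = (reverse-primer end) − (forward-primer start) + 1 = 29 − 3 + 1 = 27 bp.

27 bp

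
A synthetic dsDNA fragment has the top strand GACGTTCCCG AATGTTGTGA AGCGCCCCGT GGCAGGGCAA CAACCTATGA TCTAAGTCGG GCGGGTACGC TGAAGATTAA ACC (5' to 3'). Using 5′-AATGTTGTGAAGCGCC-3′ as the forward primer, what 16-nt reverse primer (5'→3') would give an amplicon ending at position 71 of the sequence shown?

The forward primer binds at positions 11–26; the product's 3' end on the top strand is position 71.
The reverse primer anneals to the top strand over positions 56–71, i.e. to GTCGGGCGGGTACGCT.
Its sequence written 5'→3' is the reverse complement: AGCGTACCCGCCCGAC.

5'-AGCGTACCCGCCCGAC-3'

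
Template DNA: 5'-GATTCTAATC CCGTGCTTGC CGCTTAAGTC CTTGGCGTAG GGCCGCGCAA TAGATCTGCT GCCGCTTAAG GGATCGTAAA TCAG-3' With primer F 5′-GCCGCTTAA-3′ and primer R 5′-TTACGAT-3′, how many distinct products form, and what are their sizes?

The forward primer GCCGCTTAA matches the top strand at positions 19–27, 61–69.
The reverse primer's reverse complement is ATCGTAA, matching at positions 73–79.
Each forward site pairs with the reverse site to give a product ending at position 79: sizes 61, 19 bp.

Two products: 61 bp, 19 bp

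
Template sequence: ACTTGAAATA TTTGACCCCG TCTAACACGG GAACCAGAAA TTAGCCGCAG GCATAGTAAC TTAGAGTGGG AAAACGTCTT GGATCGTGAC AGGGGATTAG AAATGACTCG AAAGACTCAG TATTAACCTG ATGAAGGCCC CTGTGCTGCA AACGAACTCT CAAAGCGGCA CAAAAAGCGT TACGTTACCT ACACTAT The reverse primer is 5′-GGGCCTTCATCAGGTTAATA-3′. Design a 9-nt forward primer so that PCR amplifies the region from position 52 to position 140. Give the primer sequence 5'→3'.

The reverse primer's reverse complement TATTAACCTGATGAAGGCCC matches the template at positions 121–140; the product starts at position 52.
The forward primer is identical to the top strand over positions 52–60: CATAGTAAC.

5'-CATAGTAAC-3'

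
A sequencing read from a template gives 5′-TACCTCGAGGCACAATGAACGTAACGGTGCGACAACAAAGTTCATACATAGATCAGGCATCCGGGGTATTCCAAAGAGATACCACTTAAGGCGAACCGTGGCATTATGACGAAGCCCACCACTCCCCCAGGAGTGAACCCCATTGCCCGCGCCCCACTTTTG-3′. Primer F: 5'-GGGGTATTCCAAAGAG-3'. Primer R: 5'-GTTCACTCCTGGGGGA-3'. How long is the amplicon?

Scanning the template, GGGGTATTCCAAAGAG occurs at positions 63–78; this primer anneals to the bottom strand there with its 3' end pointing downstream.
Reverse complement of the reverse primer: TCCCCCAGGAGTGAAC. This occurs on the top strand at positions 123–138.
Product length = (reverse-primer end) − (forward-primer start) + 1 = 138 − 63 + 1 = 76 bp.

76 bp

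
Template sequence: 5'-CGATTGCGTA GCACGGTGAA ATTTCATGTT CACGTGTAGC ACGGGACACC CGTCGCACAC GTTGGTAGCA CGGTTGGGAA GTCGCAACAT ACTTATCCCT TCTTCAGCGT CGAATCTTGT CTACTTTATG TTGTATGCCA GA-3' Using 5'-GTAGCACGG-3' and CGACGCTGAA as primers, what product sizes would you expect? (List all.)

The forward primer GTAGCACGG matches the top strand at positions 8–16, 36–44, 65–73.
The reverse primer's reverse complement is TTCAGCGTCG, matching at positions 103–112.
Each forward site pairs with the reverse site to give a product ending at position 112: sizes 105, 77, 48 bp.

105 bp, 77 bp, 48 bp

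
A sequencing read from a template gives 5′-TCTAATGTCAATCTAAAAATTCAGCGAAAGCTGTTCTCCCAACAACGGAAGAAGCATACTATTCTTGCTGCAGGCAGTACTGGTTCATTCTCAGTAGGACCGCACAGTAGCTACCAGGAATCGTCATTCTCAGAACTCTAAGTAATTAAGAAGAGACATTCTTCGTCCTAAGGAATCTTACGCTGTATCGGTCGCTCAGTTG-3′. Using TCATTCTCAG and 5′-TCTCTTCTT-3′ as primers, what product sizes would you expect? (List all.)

The forward primer TCATTCTCAG matches the top strand at positions 85–94, 124–133.
The reverse primer's reverse complement is AAGAAGAGA, matching at positions 148–156.
Each forward site pairs with the reverse site to give a product ending at position 156: sizes 72, 33 bp.

72 bp, 33 bp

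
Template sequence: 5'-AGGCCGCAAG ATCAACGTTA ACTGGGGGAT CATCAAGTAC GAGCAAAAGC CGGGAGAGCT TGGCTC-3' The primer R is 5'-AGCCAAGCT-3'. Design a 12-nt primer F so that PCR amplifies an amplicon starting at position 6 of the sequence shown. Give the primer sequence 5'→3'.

5'-GCAAGATCAACG-3'

The reverse primer's reverse complement AGCTTGGCT matches the template at positions 57–65; the product starts at position 6.
The forward primer is identical to the top strand over positions 6–17: GCAAGATCAACG.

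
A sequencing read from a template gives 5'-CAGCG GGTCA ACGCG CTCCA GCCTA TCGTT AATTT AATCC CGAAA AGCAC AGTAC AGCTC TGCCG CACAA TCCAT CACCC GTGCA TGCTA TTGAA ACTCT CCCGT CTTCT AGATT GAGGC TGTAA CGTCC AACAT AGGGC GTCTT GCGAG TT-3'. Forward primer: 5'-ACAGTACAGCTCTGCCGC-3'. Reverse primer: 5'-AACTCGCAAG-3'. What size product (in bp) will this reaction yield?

The forward primer matches the template at positions 49–66.
The reverse primer's reverse complement is CTTGCGAGTT, which matches the template at positions 143–152.
Product length = (reverse-primer end) − (forward-primer start) + 1 = 152 − 49 + 1 = 104 bp.

104 bp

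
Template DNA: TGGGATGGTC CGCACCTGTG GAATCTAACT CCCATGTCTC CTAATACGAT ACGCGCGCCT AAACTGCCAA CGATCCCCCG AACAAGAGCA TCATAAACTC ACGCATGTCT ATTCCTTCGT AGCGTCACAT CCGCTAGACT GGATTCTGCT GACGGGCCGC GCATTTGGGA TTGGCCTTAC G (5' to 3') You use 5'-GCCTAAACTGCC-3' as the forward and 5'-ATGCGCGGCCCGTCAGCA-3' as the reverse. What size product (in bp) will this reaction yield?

Forward primer GCCTAAACTGCC is found on the top strand at positions 57–68.
The reverse primer's reverse complement is TGCTGACGGGCCGCGCAT, which matches the template at positions 147–164.
The product runs from position 57 to position 164, so its length is 164 − 57 + 1 = 108 bp.

108 bp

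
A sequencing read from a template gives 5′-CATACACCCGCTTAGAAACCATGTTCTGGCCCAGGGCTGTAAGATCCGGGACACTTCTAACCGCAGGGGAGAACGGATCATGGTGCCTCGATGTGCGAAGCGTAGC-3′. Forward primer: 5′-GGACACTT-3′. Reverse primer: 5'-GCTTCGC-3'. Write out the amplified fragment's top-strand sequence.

5'-GGACACTTCTAACCGCAGGGGAGAACGGATCATGGTGCCTCGATGTGCGAAGC-3'

Scanning the template, GGACACTT occurs at positions 49–56; this primer anneals to the bottom strand there with its 3' end pointing downstream.
Reverse complement of the reverse primer: GCGAAGC. This occurs on the top strand at positions 95–101.
The product is the template from position 49 through 101 (53 bp).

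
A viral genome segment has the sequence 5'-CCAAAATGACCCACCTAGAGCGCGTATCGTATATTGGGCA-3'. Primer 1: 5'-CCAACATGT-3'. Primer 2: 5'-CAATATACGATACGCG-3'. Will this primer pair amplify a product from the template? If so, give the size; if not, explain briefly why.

No product — primer 1 has no binding site in the template.

Primer 1 (CCAACATGT) does not match the top strand, and its reverse complement ACATGTTGG does not match either.
With no annealing site for primer 1, no amplification occurs.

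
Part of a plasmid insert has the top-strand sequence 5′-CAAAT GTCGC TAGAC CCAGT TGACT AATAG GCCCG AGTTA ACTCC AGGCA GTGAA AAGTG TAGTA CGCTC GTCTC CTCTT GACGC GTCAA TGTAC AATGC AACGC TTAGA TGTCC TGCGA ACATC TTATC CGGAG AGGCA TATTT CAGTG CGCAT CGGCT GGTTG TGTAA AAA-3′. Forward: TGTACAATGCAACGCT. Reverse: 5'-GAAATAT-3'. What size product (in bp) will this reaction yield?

Scanning the template, TGTACAATGCAACGCT occurs at positions 91–106; this primer anneals to the bottom strand there with its 3' end pointing downstream.
Taking the reverse complement of GAAATAT gives ATATTTC, found at positions 140–146 on the template; the primer anneals here to the top strand with its 3' end pointing upstream.
Product length = (reverse-primer end) − (forward-primer start) + 1 = 146 − 91 + 1 = 56 bp.

56 bp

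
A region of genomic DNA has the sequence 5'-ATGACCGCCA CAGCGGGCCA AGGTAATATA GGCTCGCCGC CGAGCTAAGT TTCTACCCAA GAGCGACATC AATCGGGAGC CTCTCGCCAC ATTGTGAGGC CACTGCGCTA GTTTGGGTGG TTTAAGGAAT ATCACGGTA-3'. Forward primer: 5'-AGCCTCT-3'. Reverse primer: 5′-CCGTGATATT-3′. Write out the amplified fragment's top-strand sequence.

5'-AGCCTCTCGCCACATTGTGAGGCCACTGCGCTAGTTTGGGTGGTTTAAGGAATATCACGG-3'

Forward primer AGCCTCT is found on the top strand at positions 78–84.
Reverse complement of the reverse primer: AATATCACGG. This occurs on the top strand at positions 128–137.
The product is the template from position 78 through 137 (60 bp).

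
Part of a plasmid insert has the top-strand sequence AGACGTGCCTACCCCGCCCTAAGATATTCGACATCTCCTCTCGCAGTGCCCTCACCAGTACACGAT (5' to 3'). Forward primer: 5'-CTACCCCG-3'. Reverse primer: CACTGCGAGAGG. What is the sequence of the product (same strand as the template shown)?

The forward primer matches the template at positions 9–16.
Reverse complement of the reverse primer: CCTCTCGCAGTG. This occurs on the top strand at positions 37–48.
The product is the template from position 9 through 48 (40 bp).

5'-CTACCCCGCCCTAAGATATTCGACATCTCCTCTCGCAGTG-3'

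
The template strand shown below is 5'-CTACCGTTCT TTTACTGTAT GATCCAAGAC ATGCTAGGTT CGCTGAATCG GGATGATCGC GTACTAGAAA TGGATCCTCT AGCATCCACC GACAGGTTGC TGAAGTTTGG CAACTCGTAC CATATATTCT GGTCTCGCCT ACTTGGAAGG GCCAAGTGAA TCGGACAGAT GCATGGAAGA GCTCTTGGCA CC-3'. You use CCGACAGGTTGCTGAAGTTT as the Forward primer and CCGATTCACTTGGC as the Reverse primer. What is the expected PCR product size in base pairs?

The forward primer matches the template at positions 89–108.
The reverse primer's reverse complement is GCCAAGTGAATCGG, which matches the template at positions 151–164.
Product length = (reverse-primer end) − (forward-primer start) + 1 = 164 − 89 + 1 = 76 bp.

76 bp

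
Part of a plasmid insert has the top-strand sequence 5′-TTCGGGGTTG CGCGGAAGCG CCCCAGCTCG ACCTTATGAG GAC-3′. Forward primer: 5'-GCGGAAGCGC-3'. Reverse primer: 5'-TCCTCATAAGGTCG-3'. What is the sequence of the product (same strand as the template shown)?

5'-GCGGAAGCGCCCCAGCTCGACCTTATGAGGA-3'

Forward primer GCGGAAGCGC is found on the top strand at positions 12–21.
Reverse complement of the reverse primer: CGACCTTATGAGGA. This occurs on the top strand at positions 29–42.
The product is the template from position 12 through 42 (31 bp).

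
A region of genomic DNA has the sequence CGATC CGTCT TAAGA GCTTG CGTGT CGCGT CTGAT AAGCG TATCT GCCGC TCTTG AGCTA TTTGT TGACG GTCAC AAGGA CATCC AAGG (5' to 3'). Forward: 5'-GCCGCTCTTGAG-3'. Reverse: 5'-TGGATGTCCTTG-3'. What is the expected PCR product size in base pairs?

41 bp

The forward primer matches the template at positions 46–57.
Reverse complement of the reverse primer: CAAGGACATCCA. This occurs on the top strand at positions 75–86.
Amplicon spans positions 46–86: 41 bp.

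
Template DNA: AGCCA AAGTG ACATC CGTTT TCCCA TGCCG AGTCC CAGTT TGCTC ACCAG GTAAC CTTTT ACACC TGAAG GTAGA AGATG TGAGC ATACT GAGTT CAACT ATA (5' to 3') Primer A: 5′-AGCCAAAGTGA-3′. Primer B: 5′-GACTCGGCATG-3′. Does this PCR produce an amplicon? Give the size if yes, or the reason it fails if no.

Primer A (AGCCAAAGTGA) matches the top strand at positions 1–11; it acts as a forward primer.
Primer B's reverse complement is CATGCCGAGTC, matching the top strand at positions 24–34; it acts as a reverse primer.
The 3' ends face each other across positions 1–34, giving a 34 bp product.

Yes — a 34 bp product.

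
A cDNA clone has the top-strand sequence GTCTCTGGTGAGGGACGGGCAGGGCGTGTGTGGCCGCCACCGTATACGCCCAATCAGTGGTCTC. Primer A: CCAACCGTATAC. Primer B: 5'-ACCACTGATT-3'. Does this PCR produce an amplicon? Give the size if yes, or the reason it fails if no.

No product — primer A has no binding site in the template.

Primer A (CCAACCGTATAC) does not match the top strand, and its reverse complement GTATACGGTTGG does not match either.
With no annealing site for primer A, no amplification occurs.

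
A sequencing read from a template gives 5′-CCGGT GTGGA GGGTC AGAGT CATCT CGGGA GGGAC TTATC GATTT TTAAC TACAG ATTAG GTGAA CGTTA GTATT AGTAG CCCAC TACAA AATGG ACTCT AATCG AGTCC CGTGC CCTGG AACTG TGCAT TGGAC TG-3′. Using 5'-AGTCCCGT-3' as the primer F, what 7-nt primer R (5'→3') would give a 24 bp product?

The forward primer binds at positions 106–113, so a 24 bp product ends at position 106 + 24 − 1 = 129.
The reverse primer anneals to the top strand over positions 123–129, i.e. to CTGTGCA.
Its sequence written 5'→3' is the reverse complement: TGCACAG.

5'-TGCACAG-3'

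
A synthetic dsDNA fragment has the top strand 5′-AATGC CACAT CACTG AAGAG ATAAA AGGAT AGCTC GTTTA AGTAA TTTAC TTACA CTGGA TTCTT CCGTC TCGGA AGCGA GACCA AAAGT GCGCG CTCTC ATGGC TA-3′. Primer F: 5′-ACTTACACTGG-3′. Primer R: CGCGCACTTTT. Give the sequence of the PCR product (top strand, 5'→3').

Forward primer ACTTACACTGG is found on the top strand at positions 49–59.
Reverse complement of the reverse primer: AAAAGTGCGCG. This occurs on the top strand at positions 85–95.
The product is the template from position 49 through 95 (47 bp).

5'-ACTTACACTGGATTCTTCCGTCTCGGAAGCGAGACCAAAAGTGCGCG-3'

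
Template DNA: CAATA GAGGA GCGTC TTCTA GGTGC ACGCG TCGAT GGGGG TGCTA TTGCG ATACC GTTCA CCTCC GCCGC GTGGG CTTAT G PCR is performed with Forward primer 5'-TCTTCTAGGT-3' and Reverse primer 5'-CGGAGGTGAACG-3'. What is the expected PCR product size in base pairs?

The forward primer matches the template at positions 14–23.
Taking the reverse complement of CGGAGGTGAACG gives CGTTCACCTCCG, found at positions 55–66 on the template; the primer anneals here to the top strand with its 3' end pointing upstream.
The product runs from position 14 to position 66, so its length is 66 − 14 + 1 = 53 bp.

53 bp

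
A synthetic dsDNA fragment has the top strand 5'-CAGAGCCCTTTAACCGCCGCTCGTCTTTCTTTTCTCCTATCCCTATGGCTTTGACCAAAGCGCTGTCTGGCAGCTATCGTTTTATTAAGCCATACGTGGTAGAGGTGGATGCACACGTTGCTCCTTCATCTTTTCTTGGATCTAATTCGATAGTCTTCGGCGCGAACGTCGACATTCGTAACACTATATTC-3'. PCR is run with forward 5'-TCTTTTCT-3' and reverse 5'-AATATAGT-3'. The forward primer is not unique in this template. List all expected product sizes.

The forward primer TCTTTTCT matches the top strand at positions 28–35, 129–136.
The reverse primer's reverse complement is ACTATATT, matching at positions 183–190.
Each forward site pairs with the reverse site to give a product ending at position 190: sizes 163, 62 bp.

163 bp, 62 bp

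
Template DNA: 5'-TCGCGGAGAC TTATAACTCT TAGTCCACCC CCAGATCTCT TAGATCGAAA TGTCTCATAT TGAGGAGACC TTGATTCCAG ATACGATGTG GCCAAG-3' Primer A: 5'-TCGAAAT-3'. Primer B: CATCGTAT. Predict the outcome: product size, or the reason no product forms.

Primer A (TCGAAAT) matches the top strand at positions 45–51; it acts as a forward primer.
Primer B's reverse complement is ATACGATG, matching the top strand at positions 81–88; it acts as a reverse primer.
The 3' ends face each other across positions 45–88, giving a 44 bp product.

Yes — a 44 bp product.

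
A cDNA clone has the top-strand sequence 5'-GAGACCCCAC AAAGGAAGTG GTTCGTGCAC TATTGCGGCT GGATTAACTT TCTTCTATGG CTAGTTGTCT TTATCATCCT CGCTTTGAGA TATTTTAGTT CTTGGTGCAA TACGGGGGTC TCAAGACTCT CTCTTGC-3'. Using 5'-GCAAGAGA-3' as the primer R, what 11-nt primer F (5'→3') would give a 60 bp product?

The reverse primer's reverse complement TCTCTTGC matches the template at positions 130–137, so the product ends at position 137.
A 60 bp product then starts at position 137 − 60 + 1 = 78.
The forward primer is identical to the top strand there: CCTCGCTTTGA.

5'-CCTCGCTTTGA-3'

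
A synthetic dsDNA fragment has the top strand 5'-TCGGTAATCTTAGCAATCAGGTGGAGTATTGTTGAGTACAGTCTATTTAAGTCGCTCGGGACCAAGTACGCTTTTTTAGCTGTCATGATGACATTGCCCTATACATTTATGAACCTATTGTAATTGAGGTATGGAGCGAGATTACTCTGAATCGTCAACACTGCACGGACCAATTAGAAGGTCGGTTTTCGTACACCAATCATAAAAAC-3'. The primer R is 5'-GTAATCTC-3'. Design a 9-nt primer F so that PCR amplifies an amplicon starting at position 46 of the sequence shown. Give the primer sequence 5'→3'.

5'-TTTAAGTCG-3'

The reverse primer's reverse complement GAGATTAC matches the template at positions 138–145; the product starts at position 46.
The forward primer is identical to the top strand over positions 46–54: TTTAAGTCG.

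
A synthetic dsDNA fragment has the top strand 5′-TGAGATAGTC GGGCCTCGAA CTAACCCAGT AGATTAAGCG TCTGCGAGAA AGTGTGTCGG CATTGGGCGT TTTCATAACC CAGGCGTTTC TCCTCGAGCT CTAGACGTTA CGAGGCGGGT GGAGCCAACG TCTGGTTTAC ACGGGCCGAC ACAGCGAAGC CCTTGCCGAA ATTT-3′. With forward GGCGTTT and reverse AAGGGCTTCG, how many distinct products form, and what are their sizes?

The forward primer GGCGTTT matches the top strand at positions 66–72, 83–89.
The reverse primer's reverse complement is CGAAGCCCTT, matching at positions 155–164.
Each forward site pairs with the reverse site to give a product ending at position 164: sizes 99, 82 bp.

Two products: 99 bp, 82 bp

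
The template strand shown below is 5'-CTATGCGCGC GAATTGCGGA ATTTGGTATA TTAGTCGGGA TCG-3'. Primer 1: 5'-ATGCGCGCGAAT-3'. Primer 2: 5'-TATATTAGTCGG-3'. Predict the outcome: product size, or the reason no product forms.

No product — both primers anneal to the same strand and extend in the same direction.

Primer 1 (ATGCGCGCGAAT) matches the top strand at positions 3–14 (3' end points downstream).
Primer 2 (TATATTAGTCGG) also matches the top strand directly, at positions 27–38 — its reverse complement CCGACTAATATA is not present.
Both primers anneal to the bottom strand with 3' ends pointing the same way, so neither can prime synthesis back toward the other.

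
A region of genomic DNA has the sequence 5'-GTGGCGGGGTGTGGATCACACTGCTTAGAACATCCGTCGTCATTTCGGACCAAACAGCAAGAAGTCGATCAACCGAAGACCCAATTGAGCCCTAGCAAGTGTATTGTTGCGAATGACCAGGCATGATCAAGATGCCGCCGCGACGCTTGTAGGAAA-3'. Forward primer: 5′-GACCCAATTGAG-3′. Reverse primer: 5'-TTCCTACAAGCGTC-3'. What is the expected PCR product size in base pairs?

Forward primer GACCCAATTGAG is found on the top strand at positions 78–89.
Reverse complement of the reverse primer: GACGCTTGTAGGAA. This occurs on the top strand at positions 142–155.
Amplicon spans positions 78–155: 78 bp.

78 bp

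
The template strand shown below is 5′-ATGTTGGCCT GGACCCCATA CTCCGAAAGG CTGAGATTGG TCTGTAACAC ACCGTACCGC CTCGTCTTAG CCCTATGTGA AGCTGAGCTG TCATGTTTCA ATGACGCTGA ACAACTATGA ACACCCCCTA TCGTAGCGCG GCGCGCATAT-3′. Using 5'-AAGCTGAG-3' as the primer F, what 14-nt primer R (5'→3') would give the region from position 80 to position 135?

5'-TACGATAGGGGGTG-3'

The product's 3' end on the top strand is position 135.
The reverse primer anneals to the top strand over positions 122–135, i.e. to CACCCCCTATCGTA.
Its sequence written 5'→3' is the reverse complement: TACGATAGGGGGTG.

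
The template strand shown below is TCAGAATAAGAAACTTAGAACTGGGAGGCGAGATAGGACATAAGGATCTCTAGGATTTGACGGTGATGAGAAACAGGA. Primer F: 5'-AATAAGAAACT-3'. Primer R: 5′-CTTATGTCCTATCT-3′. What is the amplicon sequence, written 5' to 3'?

5'-AATAAGAAACTTAGAACTGGGAGGCGAGATAGGACATAAG-3'

Forward primer AATAAGAAACT is found on the top strand at positions 5–15.
Taking the reverse complement of CTTATGTCCTATCT gives AGATAGGACATAAG, found at positions 31–44 on the template; the primer anneals here to the top strand with its 3' end pointing upstream.
The product is the template from position 5 through 44 (40 bp).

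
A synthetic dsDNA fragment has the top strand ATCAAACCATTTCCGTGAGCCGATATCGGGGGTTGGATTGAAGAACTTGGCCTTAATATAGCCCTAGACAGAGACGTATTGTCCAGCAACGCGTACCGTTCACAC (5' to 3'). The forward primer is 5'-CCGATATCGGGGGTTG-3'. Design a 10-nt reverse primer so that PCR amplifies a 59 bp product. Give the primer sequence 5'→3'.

The forward primer binds at positions 20–35, so a 59 bp product ends at position 20 + 59 − 1 = 78.
The reverse primer anneals to the top strand over positions 69–78, i.e. to CAGAGACGTA.
Its sequence written 5'→3' is the reverse complement: TACGTCTCTG.

5'-TACGTCTCTG-3'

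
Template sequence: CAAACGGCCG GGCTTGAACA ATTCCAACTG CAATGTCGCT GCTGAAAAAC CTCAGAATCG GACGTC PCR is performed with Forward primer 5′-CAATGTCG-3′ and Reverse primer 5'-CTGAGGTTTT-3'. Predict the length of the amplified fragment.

25 bp

Scanning the template, CAATGTCG occurs at positions 31–38; this primer anneals to the bottom strand there with its 3' end pointing downstream.
Taking the reverse complement of CTGAGGTTTT gives AAAACCTCAG, found at positions 46–55 on the template; the primer anneals here to the top strand with its 3' end pointing upstream.
Amplicon spans positions 31–55: 25 bp.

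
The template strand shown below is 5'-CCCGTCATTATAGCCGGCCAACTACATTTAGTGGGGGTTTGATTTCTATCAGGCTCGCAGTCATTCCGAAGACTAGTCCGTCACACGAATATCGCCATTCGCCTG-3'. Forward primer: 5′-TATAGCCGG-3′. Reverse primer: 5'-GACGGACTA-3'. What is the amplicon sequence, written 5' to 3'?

5'-TATAGCCGGCCAACTACATTTAGTGGGGGTTTGATTTCTATCAGGCTCGCAGTCATTCCGAAGACTAGTCCGTC-3'

The forward primer matches the template at positions 9–17.
Taking the reverse complement of GACGGACTA gives TAGTCCGTC, found at positions 74–82 on the template; the primer anneals here to the top strand with its 3' end pointing upstream.
The product is the template from position 9 through 82 (74 bp).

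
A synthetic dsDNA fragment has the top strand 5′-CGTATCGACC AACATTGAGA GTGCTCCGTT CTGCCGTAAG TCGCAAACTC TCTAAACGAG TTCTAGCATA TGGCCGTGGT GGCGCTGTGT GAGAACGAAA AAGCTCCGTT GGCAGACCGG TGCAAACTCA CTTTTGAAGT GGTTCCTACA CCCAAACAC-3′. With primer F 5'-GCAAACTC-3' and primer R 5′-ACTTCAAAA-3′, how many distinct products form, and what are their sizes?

Two products: 98 bp, 19 bp

The forward primer GCAAACTC matches the top strand at positions 43–50, 122–129.
The reverse primer's reverse complement is TTTTGAAGT, matching at positions 132–140.
Each forward site pairs with the reverse site to give a product ending at position 140: sizes 98, 19 bp.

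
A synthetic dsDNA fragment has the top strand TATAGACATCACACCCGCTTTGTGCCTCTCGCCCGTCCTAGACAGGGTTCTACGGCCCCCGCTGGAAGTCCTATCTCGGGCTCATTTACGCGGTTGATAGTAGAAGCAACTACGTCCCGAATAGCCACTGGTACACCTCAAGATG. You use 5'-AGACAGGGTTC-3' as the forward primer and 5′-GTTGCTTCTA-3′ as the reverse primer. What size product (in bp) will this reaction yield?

71 bp

Scanning the template, AGACAGGGTTC occurs at positions 40–50; this primer anneals to the bottom strand there with its 3' end pointing downstream.
Reverse complement of the reverse primer: TAGAAGCAAC. This occurs on the top strand at positions 101–110.
Product length = (reverse-primer end) − (forward-primer start) + 1 = 110 − 40 + 1 = 71 bp.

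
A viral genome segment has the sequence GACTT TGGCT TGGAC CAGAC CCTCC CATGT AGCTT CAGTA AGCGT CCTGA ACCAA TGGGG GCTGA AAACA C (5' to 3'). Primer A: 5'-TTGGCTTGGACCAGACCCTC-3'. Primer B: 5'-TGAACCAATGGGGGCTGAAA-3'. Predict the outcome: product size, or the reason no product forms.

Primer A (TTGGCTTGGACCAGACCCTC) matches the top strand at positions 5–24 (3' end points downstream).
Primer B (TGAACCAATGGGGGCTGAAA) also matches the top strand directly, at positions 48–67 — its reverse complement TTTCAGCCCCCATTGGTTCA is not present.
Both primers anneal to the bottom strand with 3' ends pointing the same way, so neither can prime synthesis back toward the other.

No product — both primers anneal to the same strand and extend in the same direction.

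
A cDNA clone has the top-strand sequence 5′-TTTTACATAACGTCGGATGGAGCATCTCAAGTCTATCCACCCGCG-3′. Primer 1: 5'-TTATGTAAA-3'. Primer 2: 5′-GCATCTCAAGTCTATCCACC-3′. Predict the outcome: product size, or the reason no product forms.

Primer 1 (TTATGTAAA) has reverse complement TTTACATAA, which matches the top strand at positions 2–10; primer 1 anneals to the top strand there with its 3' end pointing upstream toward position 2.
Primer 2 (GCATCTCAAGTCTATCCACC) matches the top strand directly at positions 22–41; it anneals to the bottom strand with its 3' end pointing downstream toward position 41.
The 3' ends diverge (primer 1 extends toward position 1, primer 2 toward position 45), so the primers never converge on a shared product.

No product — the primers' 3' ends point away from each other.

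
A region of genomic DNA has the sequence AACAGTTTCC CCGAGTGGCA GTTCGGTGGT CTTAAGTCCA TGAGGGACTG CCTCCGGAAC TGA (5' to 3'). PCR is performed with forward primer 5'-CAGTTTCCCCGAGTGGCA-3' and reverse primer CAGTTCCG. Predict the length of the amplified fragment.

The forward primer matches the template at positions 3–20.
The reverse primer's reverse complement is CGGAACTG, which matches the template at positions 55–62.
The product runs from position 3 to position 62, so its length is 62 − 3 + 1 = 60 bp.

60 bp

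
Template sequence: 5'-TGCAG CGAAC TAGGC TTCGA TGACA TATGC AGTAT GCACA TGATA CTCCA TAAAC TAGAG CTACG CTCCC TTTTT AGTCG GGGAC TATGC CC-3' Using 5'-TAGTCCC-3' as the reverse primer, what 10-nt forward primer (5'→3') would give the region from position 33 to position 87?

5'-TATGCACATG-3'

The reverse primer's reverse complement GGGACTA matches the template at positions 81–87; the product starts at position 33.
The forward primer is identical to the top strand over positions 33–42: TATGCACATG.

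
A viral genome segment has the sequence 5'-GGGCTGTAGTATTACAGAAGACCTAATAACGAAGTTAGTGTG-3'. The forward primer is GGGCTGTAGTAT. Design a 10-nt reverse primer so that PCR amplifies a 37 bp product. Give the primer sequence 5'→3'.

The forward primer binds at positions 1–12, so a 37 bp product ends at position 1 + 37 − 1 = 37.
The reverse primer anneals to the top strand over positions 28–37, i.e. to AACGAAGTTA.
Its sequence written 5'→3' is the reverse complement: TAACTTCGTT.

5'-TAACTTCGTT-3'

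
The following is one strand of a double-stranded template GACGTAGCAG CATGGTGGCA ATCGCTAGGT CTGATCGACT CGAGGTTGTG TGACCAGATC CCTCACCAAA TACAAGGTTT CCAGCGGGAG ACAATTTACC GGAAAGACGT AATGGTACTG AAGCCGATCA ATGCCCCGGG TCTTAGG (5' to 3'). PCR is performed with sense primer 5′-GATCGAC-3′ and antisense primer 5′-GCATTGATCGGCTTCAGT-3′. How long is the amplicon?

102 bp

Forward primer GATCGAC is found on the top strand at positions 33–39.
Taking the reverse complement of GCATTGATCGGCTTCAGT gives ACTGAAGCCGATCAATGC, found at positions 117–134 on the template; the primer anneals here to the top strand with its 3' end pointing upstream.
Product length = (reverse-primer end) − (forward-primer start) + 1 = 134 − 33 + 1 = 102 bp.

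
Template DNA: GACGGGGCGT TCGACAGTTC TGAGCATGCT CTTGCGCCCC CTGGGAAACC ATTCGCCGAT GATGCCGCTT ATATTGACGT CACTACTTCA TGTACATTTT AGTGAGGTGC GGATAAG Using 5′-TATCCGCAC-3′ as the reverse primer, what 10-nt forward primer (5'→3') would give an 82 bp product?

5'-GCGCCCCCTG-3'

The reverse primer's reverse complement GTGCGGATA matches the template at positions 107–115, so the product ends at position 115.
An 82 bp product then starts at position 115 − 82 + 1 = 34.
The forward primer is identical to the top strand there: GCGCCCCCTG.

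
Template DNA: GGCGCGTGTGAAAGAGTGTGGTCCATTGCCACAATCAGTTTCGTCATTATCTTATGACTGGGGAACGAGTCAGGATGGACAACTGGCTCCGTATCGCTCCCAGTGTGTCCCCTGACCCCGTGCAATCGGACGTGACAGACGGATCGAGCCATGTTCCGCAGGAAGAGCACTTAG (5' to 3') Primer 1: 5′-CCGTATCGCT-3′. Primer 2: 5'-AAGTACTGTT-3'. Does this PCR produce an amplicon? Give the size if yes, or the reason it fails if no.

No product — primer 2 has no binding site in the template.

Primer 2 (AAGTACTGTT) does not match the top strand, and its reverse complement AACAGTACTT does not match either.
With no annealing site for primer 2, no amplification occurs.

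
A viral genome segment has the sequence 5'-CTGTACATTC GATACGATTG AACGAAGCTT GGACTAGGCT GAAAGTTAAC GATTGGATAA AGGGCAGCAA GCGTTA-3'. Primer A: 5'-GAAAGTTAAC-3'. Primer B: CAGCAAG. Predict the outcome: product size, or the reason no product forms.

Primer A (GAAAGTTAAC) matches the top strand at positions 41–50 (3' end points downstream).
Primer B (CAGCAAG) also matches the top strand directly, at positions 65–71 — its reverse complement CTTGCTG is not present.
Both primers anneal to the bottom strand with 3' ends pointing the same way, so neither can prime synthesis back toward the other.

No product — both primers anneal to the same strand and extend in the same direction.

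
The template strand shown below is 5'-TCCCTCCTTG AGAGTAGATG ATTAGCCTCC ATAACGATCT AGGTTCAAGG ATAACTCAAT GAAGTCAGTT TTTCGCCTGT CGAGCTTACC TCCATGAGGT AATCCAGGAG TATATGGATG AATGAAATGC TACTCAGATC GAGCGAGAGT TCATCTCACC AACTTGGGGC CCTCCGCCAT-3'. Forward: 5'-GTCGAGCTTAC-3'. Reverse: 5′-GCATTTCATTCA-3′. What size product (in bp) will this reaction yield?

52 bp

Scanning the template, GTCGAGCTTAC occurs at positions 79–89; this primer anneals to the bottom strand there with its 3' end pointing downstream.
The reverse primer's reverse complement is TGAATGAAATGC, which matches the template at positions 119–130.
The product runs from position 79 to position 130, so its length is 130 − 79 + 1 = 52 bp.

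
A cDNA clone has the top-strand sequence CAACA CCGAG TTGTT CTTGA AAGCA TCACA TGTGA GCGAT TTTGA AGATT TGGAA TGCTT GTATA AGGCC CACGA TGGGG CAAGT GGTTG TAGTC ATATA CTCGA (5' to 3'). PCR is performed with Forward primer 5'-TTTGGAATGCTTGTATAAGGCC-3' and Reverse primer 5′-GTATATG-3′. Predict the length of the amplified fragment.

53 bp

Forward primer TTTGGAATGCTTGTATAAGGCC is found on the top strand at positions 49–70.
The reverse primer's reverse complement is CATATAC, which matches the template at positions 95–101.
The product runs from position 49 to position 101, so its length is 101 − 49 + 1 = 53 bp.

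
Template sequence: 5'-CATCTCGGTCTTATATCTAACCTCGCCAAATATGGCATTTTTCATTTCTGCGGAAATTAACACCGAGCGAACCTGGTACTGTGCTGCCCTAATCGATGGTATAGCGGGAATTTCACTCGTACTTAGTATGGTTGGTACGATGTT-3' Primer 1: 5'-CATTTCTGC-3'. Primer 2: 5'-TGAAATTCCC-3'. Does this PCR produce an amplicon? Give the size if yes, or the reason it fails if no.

Yes — a 73 bp product.

Primer 1 (CATTTCTGC) matches the top strand at positions 43–51; it acts as a forward primer.
Primer 2's reverse complement is GGGAATTTCA, matching the top strand at positions 106–115; it acts as a reverse primer.
The 3' ends face each other across positions 43–115, giving a 73 bp product.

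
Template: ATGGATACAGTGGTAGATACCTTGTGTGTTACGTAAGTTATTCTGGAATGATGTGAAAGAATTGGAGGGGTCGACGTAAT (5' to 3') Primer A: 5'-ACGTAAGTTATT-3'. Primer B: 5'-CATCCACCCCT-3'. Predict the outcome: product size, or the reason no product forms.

No product — primer B has no binding site in the template.

Primer B (CATCCACCCCT) does not match the top strand, and its reverse complement AGGGGTGGATG does not match either.
With no annealing site for primer B, no amplification occurs.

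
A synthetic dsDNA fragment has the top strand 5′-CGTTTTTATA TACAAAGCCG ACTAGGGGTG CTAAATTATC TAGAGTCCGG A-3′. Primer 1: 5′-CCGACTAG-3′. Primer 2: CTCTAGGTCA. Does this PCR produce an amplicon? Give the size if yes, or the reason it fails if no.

No product — primer 2 has no binding site in the template.

Primer 2 (CTCTAGGTCA) does not match the top strand, and its reverse complement TGACCTAGAG does not match either.
With no annealing site for primer 2, no amplification occurs.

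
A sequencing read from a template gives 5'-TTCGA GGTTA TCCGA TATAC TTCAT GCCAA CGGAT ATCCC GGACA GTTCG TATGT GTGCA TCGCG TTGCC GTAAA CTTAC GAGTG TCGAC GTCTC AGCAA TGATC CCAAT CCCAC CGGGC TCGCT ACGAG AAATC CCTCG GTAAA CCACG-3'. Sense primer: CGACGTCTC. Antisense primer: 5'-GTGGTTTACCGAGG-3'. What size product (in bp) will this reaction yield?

63 bp

The forward primer matches the template at positions 87–95.
The reverse primer's reverse complement is CCTCGGTAAACCAC, which matches the template at positions 136–149.
The product runs from position 87 to position 149, so its length is 149 − 87 + 1 = 63 bp.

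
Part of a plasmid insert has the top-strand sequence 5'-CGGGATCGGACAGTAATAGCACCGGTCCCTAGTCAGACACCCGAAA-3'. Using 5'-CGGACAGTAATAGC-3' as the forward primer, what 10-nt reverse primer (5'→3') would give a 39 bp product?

The forward primer binds at positions 7–20, so a 39 bp product ends at position 7 + 39 − 1 = 45.
The reverse primer anneals to the top strand over positions 36–45, i.e. to GACACCCGAA.
Its sequence written 5'→3' is the reverse complement: TTCGGGTGTC.

5'-TTCGGGTGTC-3'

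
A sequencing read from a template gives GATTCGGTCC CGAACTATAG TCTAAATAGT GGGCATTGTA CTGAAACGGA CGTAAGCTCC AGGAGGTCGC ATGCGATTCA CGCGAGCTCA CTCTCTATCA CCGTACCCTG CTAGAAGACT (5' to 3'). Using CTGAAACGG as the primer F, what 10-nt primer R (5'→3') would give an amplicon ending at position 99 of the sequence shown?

The forward primer binds at positions 41–49; the product's 3' end on the top strand is position 99.
The reverse primer anneals to the top strand over positions 90–99, i.e. to ACTCTCTATC.
Its sequence written 5'→3' is the reverse complement: GATAGAGAGT.

5'-GATAGAGAGT-3'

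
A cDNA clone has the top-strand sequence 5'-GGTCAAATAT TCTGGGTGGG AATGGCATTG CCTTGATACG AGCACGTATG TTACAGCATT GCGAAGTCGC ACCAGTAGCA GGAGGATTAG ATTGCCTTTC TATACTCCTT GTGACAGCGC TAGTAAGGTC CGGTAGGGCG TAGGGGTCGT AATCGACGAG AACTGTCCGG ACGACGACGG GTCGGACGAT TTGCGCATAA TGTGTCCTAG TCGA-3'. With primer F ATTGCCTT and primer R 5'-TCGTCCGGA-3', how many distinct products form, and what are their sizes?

The forward primer ATTGCCTT matches the top strand at positions 27–34, 91–98.
The reverse primer's reverse complement is TCCGGACGA, matching at positions 166–174.
Each forward site pairs with the reverse site to give a product ending at position 174: sizes 148, 84 bp.

Two products: 148 bp, 84 bp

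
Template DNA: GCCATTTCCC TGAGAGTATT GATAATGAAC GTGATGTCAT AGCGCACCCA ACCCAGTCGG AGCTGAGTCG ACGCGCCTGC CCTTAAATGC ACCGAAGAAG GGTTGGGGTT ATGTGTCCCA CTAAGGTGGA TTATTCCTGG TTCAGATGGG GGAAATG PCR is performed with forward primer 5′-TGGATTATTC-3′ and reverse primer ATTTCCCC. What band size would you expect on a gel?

30 bp

The forward primer matches the template at positions 127–136.
The reverse primer's reverse complement is GGGGAAAT, which matches the template at positions 149–156.
Product length = (reverse-primer end) − (forward-primer start) + 1 = 156 − 127 + 1 = 30 bp.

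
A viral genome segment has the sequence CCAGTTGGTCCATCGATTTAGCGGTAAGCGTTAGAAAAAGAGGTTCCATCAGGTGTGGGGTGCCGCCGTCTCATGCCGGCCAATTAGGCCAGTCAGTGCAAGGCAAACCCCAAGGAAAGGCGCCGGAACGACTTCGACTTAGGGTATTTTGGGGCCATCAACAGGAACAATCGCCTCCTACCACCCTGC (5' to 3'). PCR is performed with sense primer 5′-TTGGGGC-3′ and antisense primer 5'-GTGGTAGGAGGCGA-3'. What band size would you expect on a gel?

The forward primer matches the template at positions 149–155.
Reverse complement of the reverse primer: TCGCCTCCTACCAC. This occurs on the top strand at positions 171–184.
Amplicon spans positions 149–184: 36 bp.

36 bp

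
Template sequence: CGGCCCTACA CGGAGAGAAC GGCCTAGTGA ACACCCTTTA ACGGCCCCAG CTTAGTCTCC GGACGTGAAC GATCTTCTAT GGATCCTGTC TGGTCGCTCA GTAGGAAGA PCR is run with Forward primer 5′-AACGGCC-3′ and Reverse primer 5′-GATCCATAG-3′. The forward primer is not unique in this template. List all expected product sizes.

The forward primer AACGGCC matches the top strand at positions 18–24, 40–46.
The reverse primer's reverse complement is CTATGGATC, matching at positions 77–85.
Each forward site pairs with the reverse site to give a product ending at position 85: sizes 68, 46 bp.

68 bp, 46 bp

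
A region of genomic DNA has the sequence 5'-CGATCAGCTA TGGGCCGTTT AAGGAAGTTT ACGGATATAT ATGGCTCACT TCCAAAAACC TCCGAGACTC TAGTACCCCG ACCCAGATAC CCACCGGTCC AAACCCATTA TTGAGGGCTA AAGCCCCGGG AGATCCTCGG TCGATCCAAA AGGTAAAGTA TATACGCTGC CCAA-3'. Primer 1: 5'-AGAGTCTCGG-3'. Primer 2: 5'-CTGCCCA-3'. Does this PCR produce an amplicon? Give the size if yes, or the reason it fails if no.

Primer 1 (AGAGTCTCGG) has reverse complement CCGAGACTCT, which matches the top strand at positions 62–71; primer 1 anneals to the top strand there with its 3' end pointing upstream toward position 62.
Primer 2 (CTGCCCA) matches the top strand directly at positions 167–173; it anneals to the bottom strand with its 3' end pointing downstream toward position 173.
The 3' ends diverge (primer 1 extends toward position 1, primer 2 toward position 174), so the primers never converge on a shared product.

No product — the primers' 3' ends point away from each other.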